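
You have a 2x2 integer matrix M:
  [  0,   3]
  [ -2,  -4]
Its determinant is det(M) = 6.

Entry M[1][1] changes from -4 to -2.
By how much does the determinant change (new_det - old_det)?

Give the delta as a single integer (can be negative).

Cofactor C_11 = 0
Entry delta = -2 - -4 = 2
Det delta = entry_delta * cofactor = 2 * 0 = 0

Answer: 0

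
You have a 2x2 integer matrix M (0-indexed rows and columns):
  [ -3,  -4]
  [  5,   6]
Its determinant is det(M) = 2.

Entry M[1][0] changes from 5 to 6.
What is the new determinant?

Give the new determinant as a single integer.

det is linear in row 1: changing M[1][0] by delta changes det by delta * cofactor(1,0).
Cofactor C_10 = (-1)^(1+0) * minor(1,0) = 4
Entry delta = 6 - 5 = 1
Det delta = 1 * 4 = 4
New det = 2 + 4 = 6

Answer: 6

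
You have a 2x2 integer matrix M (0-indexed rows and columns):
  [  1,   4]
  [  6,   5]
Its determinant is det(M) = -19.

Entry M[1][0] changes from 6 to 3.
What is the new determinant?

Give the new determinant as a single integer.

det is linear in row 1: changing M[1][0] by delta changes det by delta * cofactor(1,0).
Cofactor C_10 = (-1)^(1+0) * minor(1,0) = -4
Entry delta = 3 - 6 = -3
Det delta = -3 * -4 = 12
New det = -19 + 12 = -7

Answer: -7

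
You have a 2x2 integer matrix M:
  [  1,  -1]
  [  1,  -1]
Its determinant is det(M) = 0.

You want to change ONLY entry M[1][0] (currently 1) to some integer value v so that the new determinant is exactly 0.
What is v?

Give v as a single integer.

Answer: 1

Derivation:
det is linear in entry M[1][0]: det = old_det + (v - 1) * C_10
Cofactor C_10 = 1
Want det = 0: 0 + (v - 1) * 1 = 0
  (v - 1) = 0 / 1 = 0
  v = 1 + (0) = 1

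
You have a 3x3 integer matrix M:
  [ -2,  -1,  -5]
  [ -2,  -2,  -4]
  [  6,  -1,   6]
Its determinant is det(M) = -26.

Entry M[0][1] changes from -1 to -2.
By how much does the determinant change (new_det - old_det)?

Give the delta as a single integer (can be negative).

Cofactor C_01 = -12
Entry delta = -2 - -1 = -1
Det delta = entry_delta * cofactor = -1 * -12 = 12

Answer: 12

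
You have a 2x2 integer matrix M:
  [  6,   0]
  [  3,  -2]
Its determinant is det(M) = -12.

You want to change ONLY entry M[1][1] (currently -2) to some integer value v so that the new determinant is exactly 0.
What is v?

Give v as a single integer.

Answer: 0

Derivation:
det is linear in entry M[1][1]: det = old_det + (v - -2) * C_11
Cofactor C_11 = 6
Want det = 0: -12 + (v - -2) * 6 = 0
  (v - -2) = 12 / 6 = 2
  v = -2 + (2) = 0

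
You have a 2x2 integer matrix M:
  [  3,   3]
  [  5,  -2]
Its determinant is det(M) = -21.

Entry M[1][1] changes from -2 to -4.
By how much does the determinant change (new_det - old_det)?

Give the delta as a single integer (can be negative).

Answer: -6

Derivation:
Cofactor C_11 = 3
Entry delta = -4 - -2 = -2
Det delta = entry_delta * cofactor = -2 * 3 = -6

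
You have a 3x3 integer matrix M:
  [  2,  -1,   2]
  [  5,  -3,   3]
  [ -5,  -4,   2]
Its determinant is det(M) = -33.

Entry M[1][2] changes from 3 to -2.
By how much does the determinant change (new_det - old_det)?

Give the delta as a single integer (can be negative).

Cofactor C_12 = 13
Entry delta = -2 - 3 = -5
Det delta = entry_delta * cofactor = -5 * 13 = -65

Answer: -65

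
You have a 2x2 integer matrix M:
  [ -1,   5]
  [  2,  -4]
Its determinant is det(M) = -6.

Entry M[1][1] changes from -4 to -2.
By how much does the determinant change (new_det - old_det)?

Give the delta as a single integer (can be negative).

Answer: -2

Derivation:
Cofactor C_11 = -1
Entry delta = -2 - -4 = 2
Det delta = entry_delta * cofactor = 2 * -1 = -2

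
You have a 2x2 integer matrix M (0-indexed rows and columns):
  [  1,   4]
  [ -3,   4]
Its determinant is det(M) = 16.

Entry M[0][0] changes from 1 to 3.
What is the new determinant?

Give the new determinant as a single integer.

det is linear in row 0: changing M[0][0] by delta changes det by delta * cofactor(0,0).
Cofactor C_00 = (-1)^(0+0) * minor(0,0) = 4
Entry delta = 3 - 1 = 2
Det delta = 2 * 4 = 8
New det = 16 + 8 = 24

Answer: 24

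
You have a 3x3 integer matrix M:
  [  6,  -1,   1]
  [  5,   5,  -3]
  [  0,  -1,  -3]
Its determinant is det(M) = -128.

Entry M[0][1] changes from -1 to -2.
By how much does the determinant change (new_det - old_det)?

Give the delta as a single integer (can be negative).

Cofactor C_01 = 15
Entry delta = -2 - -1 = -1
Det delta = entry_delta * cofactor = -1 * 15 = -15

Answer: -15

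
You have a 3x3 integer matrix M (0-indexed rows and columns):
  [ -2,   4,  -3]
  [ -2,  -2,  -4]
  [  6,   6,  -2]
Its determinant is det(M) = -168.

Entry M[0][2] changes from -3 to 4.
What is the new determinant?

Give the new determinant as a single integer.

Answer: -168

Derivation:
det is linear in row 0: changing M[0][2] by delta changes det by delta * cofactor(0,2).
Cofactor C_02 = (-1)^(0+2) * minor(0,2) = 0
Entry delta = 4 - -3 = 7
Det delta = 7 * 0 = 0
New det = -168 + 0 = -168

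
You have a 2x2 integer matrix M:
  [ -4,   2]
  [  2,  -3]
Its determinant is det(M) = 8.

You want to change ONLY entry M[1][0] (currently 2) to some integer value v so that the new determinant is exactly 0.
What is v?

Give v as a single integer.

det is linear in entry M[1][0]: det = old_det + (v - 2) * C_10
Cofactor C_10 = -2
Want det = 0: 8 + (v - 2) * -2 = 0
  (v - 2) = -8 / -2 = 4
  v = 2 + (4) = 6

Answer: 6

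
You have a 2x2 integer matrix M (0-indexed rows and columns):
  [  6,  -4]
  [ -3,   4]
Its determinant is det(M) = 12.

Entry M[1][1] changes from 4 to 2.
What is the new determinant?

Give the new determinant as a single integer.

det is linear in row 1: changing M[1][1] by delta changes det by delta * cofactor(1,1).
Cofactor C_11 = (-1)^(1+1) * minor(1,1) = 6
Entry delta = 2 - 4 = -2
Det delta = -2 * 6 = -12
New det = 12 + -12 = 0

Answer: 0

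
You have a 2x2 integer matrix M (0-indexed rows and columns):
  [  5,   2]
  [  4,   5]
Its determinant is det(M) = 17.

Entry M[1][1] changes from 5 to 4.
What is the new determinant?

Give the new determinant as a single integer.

Answer: 12

Derivation:
det is linear in row 1: changing M[1][1] by delta changes det by delta * cofactor(1,1).
Cofactor C_11 = (-1)^(1+1) * minor(1,1) = 5
Entry delta = 4 - 5 = -1
Det delta = -1 * 5 = -5
New det = 17 + -5 = 12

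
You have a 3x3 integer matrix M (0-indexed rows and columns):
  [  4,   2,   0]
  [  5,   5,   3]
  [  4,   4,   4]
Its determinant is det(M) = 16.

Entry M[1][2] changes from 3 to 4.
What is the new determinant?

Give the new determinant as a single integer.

det is linear in row 1: changing M[1][2] by delta changes det by delta * cofactor(1,2).
Cofactor C_12 = (-1)^(1+2) * minor(1,2) = -8
Entry delta = 4 - 3 = 1
Det delta = 1 * -8 = -8
New det = 16 + -8 = 8

Answer: 8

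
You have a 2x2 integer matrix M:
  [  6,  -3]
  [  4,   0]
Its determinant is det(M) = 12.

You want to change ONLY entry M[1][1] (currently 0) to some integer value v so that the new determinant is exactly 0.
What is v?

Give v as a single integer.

det is linear in entry M[1][1]: det = old_det + (v - 0) * C_11
Cofactor C_11 = 6
Want det = 0: 12 + (v - 0) * 6 = 0
  (v - 0) = -12 / 6 = -2
  v = 0 + (-2) = -2

Answer: -2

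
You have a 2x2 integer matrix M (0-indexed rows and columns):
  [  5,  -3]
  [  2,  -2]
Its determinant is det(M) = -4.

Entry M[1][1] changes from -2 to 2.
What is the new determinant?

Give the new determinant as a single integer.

Answer: 16

Derivation:
det is linear in row 1: changing M[1][1] by delta changes det by delta * cofactor(1,1).
Cofactor C_11 = (-1)^(1+1) * minor(1,1) = 5
Entry delta = 2 - -2 = 4
Det delta = 4 * 5 = 20
New det = -4 + 20 = 16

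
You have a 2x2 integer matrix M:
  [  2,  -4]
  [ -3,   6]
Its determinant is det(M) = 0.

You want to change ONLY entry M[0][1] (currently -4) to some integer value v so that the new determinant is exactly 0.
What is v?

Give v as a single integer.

Answer: -4

Derivation:
det is linear in entry M[0][1]: det = old_det + (v - -4) * C_01
Cofactor C_01 = 3
Want det = 0: 0 + (v - -4) * 3 = 0
  (v - -4) = 0 / 3 = 0
  v = -4 + (0) = -4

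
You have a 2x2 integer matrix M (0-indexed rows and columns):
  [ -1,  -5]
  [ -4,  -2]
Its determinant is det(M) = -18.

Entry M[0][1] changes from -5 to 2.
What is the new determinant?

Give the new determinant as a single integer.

Answer: 10

Derivation:
det is linear in row 0: changing M[0][1] by delta changes det by delta * cofactor(0,1).
Cofactor C_01 = (-1)^(0+1) * minor(0,1) = 4
Entry delta = 2 - -5 = 7
Det delta = 7 * 4 = 28
New det = -18 + 28 = 10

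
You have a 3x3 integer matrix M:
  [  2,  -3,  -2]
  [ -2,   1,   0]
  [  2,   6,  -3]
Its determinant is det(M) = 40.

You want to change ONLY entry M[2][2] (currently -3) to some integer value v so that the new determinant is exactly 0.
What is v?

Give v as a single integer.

Answer: 7

Derivation:
det is linear in entry M[2][2]: det = old_det + (v - -3) * C_22
Cofactor C_22 = -4
Want det = 0: 40 + (v - -3) * -4 = 0
  (v - -3) = -40 / -4 = 10
  v = -3 + (10) = 7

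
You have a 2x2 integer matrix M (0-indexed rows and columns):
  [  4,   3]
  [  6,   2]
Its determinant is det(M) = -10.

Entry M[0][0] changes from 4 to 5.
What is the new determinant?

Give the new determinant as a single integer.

det is linear in row 0: changing M[0][0] by delta changes det by delta * cofactor(0,0).
Cofactor C_00 = (-1)^(0+0) * minor(0,0) = 2
Entry delta = 5 - 4 = 1
Det delta = 1 * 2 = 2
New det = -10 + 2 = -8

Answer: -8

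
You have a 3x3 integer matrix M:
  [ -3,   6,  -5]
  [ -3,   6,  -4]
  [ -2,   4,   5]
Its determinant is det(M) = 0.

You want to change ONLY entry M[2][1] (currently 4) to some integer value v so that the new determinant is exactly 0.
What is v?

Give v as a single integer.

det is linear in entry M[2][1]: det = old_det + (v - 4) * C_21
Cofactor C_21 = 3
Want det = 0: 0 + (v - 4) * 3 = 0
  (v - 4) = 0 / 3 = 0
  v = 4 + (0) = 4

Answer: 4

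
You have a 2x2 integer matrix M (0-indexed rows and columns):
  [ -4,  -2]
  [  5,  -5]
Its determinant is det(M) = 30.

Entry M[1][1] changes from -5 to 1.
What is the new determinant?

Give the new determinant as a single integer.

det is linear in row 1: changing M[1][1] by delta changes det by delta * cofactor(1,1).
Cofactor C_11 = (-1)^(1+1) * minor(1,1) = -4
Entry delta = 1 - -5 = 6
Det delta = 6 * -4 = -24
New det = 30 + -24 = 6

Answer: 6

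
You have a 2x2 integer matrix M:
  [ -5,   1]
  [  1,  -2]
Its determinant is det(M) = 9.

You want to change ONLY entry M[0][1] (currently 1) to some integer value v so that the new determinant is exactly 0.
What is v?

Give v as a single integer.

det is linear in entry M[0][1]: det = old_det + (v - 1) * C_01
Cofactor C_01 = -1
Want det = 0: 9 + (v - 1) * -1 = 0
  (v - 1) = -9 / -1 = 9
  v = 1 + (9) = 10

Answer: 10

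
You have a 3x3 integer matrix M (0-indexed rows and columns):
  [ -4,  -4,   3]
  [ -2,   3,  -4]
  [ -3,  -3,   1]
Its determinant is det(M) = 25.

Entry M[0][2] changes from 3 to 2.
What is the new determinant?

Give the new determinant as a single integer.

det is linear in row 0: changing M[0][2] by delta changes det by delta * cofactor(0,2).
Cofactor C_02 = (-1)^(0+2) * minor(0,2) = 15
Entry delta = 2 - 3 = -1
Det delta = -1 * 15 = -15
New det = 25 + -15 = 10

Answer: 10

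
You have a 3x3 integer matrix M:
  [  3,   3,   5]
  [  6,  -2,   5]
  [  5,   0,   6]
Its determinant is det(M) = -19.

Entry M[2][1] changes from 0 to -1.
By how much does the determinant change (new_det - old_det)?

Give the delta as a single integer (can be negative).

Answer: -15

Derivation:
Cofactor C_21 = 15
Entry delta = -1 - 0 = -1
Det delta = entry_delta * cofactor = -1 * 15 = -15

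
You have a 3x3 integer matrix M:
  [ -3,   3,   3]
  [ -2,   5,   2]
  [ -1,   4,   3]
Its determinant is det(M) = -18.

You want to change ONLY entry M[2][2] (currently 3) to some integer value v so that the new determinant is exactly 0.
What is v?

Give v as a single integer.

det is linear in entry M[2][2]: det = old_det + (v - 3) * C_22
Cofactor C_22 = -9
Want det = 0: -18 + (v - 3) * -9 = 0
  (v - 3) = 18 / -9 = -2
  v = 3 + (-2) = 1

Answer: 1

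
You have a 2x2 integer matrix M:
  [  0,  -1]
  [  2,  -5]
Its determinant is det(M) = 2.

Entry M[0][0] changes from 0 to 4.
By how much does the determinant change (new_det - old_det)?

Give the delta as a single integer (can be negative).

Answer: -20

Derivation:
Cofactor C_00 = -5
Entry delta = 4 - 0 = 4
Det delta = entry_delta * cofactor = 4 * -5 = -20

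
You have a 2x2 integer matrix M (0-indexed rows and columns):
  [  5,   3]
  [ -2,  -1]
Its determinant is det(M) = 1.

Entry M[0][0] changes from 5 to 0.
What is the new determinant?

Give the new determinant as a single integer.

Answer: 6

Derivation:
det is linear in row 0: changing M[0][0] by delta changes det by delta * cofactor(0,0).
Cofactor C_00 = (-1)^(0+0) * minor(0,0) = -1
Entry delta = 0 - 5 = -5
Det delta = -5 * -1 = 5
New det = 1 + 5 = 6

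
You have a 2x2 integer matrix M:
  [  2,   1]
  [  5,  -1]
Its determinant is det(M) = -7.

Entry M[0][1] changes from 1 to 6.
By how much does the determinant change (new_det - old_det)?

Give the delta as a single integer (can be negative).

Cofactor C_01 = -5
Entry delta = 6 - 1 = 5
Det delta = entry_delta * cofactor = 5 * -5 = -25

Answer: -25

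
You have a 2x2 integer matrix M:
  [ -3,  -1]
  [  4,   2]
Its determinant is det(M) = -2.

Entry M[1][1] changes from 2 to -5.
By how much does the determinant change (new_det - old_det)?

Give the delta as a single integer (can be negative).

Answer: 21

Derivation:
Cofactor C_11 = -3
Entry delta = -5 - 2 = -7
Det delta = entry_delta * cofactor = -7 * -3 = 21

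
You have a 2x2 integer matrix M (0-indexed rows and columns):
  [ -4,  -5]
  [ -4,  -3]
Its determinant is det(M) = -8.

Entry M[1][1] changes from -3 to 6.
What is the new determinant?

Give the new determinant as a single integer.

Answer: -44

Derivation:
det is linear in row 1: changing M[1][1] by delta changes det by delta * cofactor(1,1).
Cofactor C_11 = (-1)^(1+1) * minor(1,1) = -4
Entry delta = 6 - -3 = 9
Det delta = 9 * -4 = -36
New det = -8 + -36 = -44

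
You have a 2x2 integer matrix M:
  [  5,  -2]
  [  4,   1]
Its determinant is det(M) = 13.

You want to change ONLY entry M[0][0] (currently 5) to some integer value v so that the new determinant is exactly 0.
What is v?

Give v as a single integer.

det is linear in entry M[0][0]: det = old_det + (v - 5) * C_00
Cofactor C_00 = 1
Want det = 0: 13 + (v - 5) * 1 = 0
  (v - 5) = -13 / 1 = -13
  v = 5 + (-13) = -8

Answer: -8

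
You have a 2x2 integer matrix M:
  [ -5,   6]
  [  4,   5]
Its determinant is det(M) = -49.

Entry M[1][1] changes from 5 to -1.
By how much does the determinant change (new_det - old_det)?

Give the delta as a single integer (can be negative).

Cofactor C_11 = -5
Entry delta = -1 - 5 = -6
Det delta = entry_delta * cofactor = -6 * -5 = 30

Answer: 30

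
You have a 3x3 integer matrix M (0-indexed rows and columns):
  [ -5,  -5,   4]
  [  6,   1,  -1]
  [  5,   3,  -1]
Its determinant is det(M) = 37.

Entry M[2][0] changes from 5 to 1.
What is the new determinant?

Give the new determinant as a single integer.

Answer: 33

Derivation:
det is linear in row 2: changing M[2][0] by delta changes det by delta * cofactor(2,0).
Cofactor C_20 = (-1)^(2+0) * minor(2,0) = 1
Entry delta = 1 - 5 = -4
Det delta = -4 * 1 = -4
New det = 37 + -4 = 33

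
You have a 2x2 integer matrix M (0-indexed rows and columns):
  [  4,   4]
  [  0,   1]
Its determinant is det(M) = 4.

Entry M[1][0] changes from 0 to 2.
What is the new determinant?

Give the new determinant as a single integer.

Answer: -4

Derivation:
det is linear in row 1: changing M[1][0] by delta changes det by delta * cofactor(1,0).
Cofactor C_10 = (-1)^(1+0) * minor(1,0) = -4
Entry delta = 2 - 0 = 2
Det delta = 2 * -4 = -8
New det = 4 + -8 = -4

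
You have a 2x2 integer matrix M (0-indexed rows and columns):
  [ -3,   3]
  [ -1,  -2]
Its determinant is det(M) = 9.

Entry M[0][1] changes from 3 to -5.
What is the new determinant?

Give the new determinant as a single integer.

det is linear in row 0: changing M[0][1] by delta changes det by delta * cofactor(0,1).
Cofactor C_01 = (-1)^(0+1) * minor(0,1) = 1
Entry delta = -5 - 3 = -8
Det delta = -8 * 1 = -8
New det = 9 + -8 = 1

Answer: 1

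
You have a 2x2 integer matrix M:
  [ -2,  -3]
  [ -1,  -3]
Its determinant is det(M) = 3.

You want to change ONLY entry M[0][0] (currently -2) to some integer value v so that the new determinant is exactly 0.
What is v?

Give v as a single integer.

Answer: -1

Derivation:
det is linear in entry M[0][0]: det = old_det + (v - -2) * C_00
Cofactor C_00 = -3
Want det = 0: 3 + (v - -2) * -3 = 0
  (v - -2) = -3 / -3 = 1
  v = -2 + (1) = -1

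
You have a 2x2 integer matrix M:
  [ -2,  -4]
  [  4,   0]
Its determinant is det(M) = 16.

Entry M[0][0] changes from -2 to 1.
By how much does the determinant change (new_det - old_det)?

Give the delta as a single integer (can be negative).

Cofactor C_00 = 0
Entry delta = 1 - -2 = 3
Det delta = entry_delta * cofactor = 3 * 0 = 0

Answer: 0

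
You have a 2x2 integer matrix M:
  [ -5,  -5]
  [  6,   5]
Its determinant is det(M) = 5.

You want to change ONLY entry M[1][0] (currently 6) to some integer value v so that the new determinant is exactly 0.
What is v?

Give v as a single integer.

Answer: 5

Derivation:
det is linear in entry M[1][0]: det = old_det + (v - 6) * C_10
Cofactor C_10 = 5
Want det = 0: 5 + (v - 6) * 5 = 0
  (v - 6) = -5 / 5 = -1
  v = 6 + (-1) = 5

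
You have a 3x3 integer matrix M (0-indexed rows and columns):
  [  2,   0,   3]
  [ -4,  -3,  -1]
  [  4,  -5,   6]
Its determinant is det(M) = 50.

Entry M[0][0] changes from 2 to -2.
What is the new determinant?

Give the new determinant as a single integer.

Answer: 142

Derivation:
det is linear in row 0: changing M[0][0] by delta changes det by delta * cofactor(0,0).
Cofactor C_00 = (-1)^(0+0) * minor(0,0) = -23
Entry delta = -2 - 2 = -4
Det delta = -4 * -23 = 92
New det = 50 + 92 = 142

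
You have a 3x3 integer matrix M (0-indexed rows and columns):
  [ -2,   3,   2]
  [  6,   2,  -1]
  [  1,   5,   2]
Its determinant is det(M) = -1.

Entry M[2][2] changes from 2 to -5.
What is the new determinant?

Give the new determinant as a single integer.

det is linear in row 2: changing M[2][2] by delta changes det by delta * cofactor(2,2).
Cofactor C_22 = (-1)^(2+2) * minor(2,2) = -22
Entry delta = -5 - 2 = -7
Det delta = -7 * -22 = 154
New det = -1 + 154 = 153

Answer: 153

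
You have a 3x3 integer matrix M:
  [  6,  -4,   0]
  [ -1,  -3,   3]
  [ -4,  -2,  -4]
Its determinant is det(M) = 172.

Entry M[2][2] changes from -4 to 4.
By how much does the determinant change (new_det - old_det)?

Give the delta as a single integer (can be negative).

Answer: -176

Derivation:
Cofactor C_22 = -22
Entry delta = 4 - -4 = 8
Det delta = entry_delta * cofactor = 8 * -22 = -176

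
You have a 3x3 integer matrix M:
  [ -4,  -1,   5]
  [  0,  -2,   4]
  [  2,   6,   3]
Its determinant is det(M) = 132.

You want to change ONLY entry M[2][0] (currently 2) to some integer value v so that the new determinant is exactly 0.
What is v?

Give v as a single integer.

Answer: -20

Derivation:
det is linear in entry M[2][0]: det = old_det + (v - 2) * C_20
Cofactor C_20 = 6
Want det = 0: 132 + (v - 2) * 6 = 0
  (v - 2) = -132 / 6 = -22
  v = 2 + (-22) = -20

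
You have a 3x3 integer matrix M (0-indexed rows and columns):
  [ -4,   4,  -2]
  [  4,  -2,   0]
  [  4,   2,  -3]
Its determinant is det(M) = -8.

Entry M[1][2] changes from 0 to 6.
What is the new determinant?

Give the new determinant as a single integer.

det is linear in row 1: changing M[1][2] by delta changes det by delta * cofactor(1,2).
Cofactor C_12 = (-1)^(1+2) * minor(1,2) = 24
Entry delta = 6 - 0 = 6
Det delta = 6 * 24 = 144
New det = -8 + 144 = 136

Answer: 136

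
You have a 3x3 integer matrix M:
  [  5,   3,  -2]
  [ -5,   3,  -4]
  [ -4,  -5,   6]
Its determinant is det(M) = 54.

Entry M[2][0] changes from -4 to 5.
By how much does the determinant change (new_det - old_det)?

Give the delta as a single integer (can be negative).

Cofactor C_20 = -6
Entry delta = 5 - -4 = 9
Det delta = entry_delta * cofactor = 9 * -6 = -54

Answer: -54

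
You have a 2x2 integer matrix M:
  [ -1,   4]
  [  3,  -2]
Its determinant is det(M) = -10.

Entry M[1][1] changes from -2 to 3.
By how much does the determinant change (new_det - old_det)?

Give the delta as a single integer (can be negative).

Cofactor C_11 = -1
Entry delta = 3 - -2 = 5
Det delta = entry_delta * cofactor = 5 * -1 = -5

Answer: -5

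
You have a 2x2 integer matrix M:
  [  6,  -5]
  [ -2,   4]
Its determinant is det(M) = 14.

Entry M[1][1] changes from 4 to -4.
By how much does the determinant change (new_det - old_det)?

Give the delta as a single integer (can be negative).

Answer: -48

Derivation:
Cofactor C_11 = 6
Entry delta = -4 - 4 = -8
Det delta = entry_delta * cofactor = -8 * 6 = -48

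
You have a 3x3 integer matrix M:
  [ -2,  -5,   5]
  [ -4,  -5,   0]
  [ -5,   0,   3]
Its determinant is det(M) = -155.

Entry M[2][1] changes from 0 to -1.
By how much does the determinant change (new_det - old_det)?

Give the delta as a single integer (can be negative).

Cofactor C_21 = -20
Entry delta = -1 - 0 = -1
Det delta = entry_delta * cofactor = -1 * -20 = 20

Answer: 20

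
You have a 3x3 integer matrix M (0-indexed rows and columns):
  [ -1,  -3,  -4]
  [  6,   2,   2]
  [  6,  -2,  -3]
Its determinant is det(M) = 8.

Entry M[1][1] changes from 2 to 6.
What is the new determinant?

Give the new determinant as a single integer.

det is linear in row 1: changing M[1][1] by delta changes det by delta * cofactor(1,1).
Cofactor C_11 = (-1)^(1+1) * minor(1,1) = 27
Entry delta = 6 - 2 = 4
Det delta = 4 * 27 = 108
New det = 8 + 108 = 116

Answer: 116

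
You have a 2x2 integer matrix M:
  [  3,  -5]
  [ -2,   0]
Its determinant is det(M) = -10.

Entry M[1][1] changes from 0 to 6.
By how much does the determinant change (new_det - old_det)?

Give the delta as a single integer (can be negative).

Answer: 18

Derivation:
Cofactor C_11 = 3
Entry delta = 6 - 0 = 6
Det delta = entry_delta * cofactor = 6 * 3 = 18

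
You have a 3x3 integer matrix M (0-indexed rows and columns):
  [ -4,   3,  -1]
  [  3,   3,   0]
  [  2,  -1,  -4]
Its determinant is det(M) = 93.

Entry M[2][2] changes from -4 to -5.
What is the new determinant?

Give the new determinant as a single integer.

Answer: 114

Derivation:
det is linear in row 2: changing M[2][2] by delta changes det by delta * cofactor(2,2).
Cofactor C_22 = (-1)^(2+2) * minor(2,2) = -21
Entry delta = -5 - -4 = -1
Det delta = -1 * -21 = 21
New det = 93 + 21 = 114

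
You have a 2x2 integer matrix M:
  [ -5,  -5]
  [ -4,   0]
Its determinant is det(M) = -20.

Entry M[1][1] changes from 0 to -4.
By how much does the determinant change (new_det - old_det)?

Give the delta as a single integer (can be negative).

Cofactor C_11 = -5
Entry delta = -4 - 0 = -4
Det delta = entry_delta * cofactor = -4 * -5 = 20

Answer: 20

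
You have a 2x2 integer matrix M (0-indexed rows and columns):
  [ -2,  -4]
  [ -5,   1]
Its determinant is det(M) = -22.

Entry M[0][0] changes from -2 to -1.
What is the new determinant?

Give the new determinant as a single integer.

Answer: -21

Derivation:
det is linear in row 0: changing M[0][0] by delta changes det by delta * cofactor(0,0).
Cofactor C_00 = (-1)^(0+0) * minor(0,0) = 1
Entry delta = -1 - -2 = 1
Det delta = 1 * 1 = 1
New det = -22 + 1 = -21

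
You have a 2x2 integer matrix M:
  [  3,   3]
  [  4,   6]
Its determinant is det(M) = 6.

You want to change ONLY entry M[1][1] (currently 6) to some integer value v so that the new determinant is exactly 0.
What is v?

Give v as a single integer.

det is linear in entry M[1][1]: det = old_det + (v - 6) * C_11
Cofactor C_11 = 3
Want det = 0: 6 + (v - 6) * 3 = 0
  (v - 6) = -6 / 3 = -2
  v = 6 + (-2) = 4

Answer: 4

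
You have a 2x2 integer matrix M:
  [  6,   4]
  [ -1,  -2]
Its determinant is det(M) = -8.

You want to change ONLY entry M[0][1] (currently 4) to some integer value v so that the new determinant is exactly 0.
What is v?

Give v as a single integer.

Answer: 12

Derivation:
det is linear in entry M[0][1]: det = old_det + (v - 4) * C_01
Cofactor C_01 = 1
Want det = 0: -8 + (v - 4) * 1 = 0
  (v - 4) = 8 / 1 = 8
  v = 4 + (8) = 12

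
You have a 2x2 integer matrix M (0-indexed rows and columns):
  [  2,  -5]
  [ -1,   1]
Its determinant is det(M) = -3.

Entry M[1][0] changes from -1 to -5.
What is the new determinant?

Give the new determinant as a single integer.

det is linear in row 1: changing M[1][0] by delta changes det by delta * cofactor(1,0).
Cofactor C_10 = (-1)^(1+0) * minor(1,0) = 5
Entry delta = -5 - -1 = -4
Det delta = -4 * 5 = -20
New det = -3 + -20 = -23

Answer: -23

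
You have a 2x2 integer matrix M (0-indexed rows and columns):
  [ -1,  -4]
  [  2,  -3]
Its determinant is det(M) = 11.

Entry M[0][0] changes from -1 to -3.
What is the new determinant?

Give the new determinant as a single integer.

Answer: 17

Derivation:
det is linear in row 0: changing M[0][0] by delta changes det by delta * cofactor(0,0).
Cofactor C_00 = (-1)^(0+0) * minor(0,0) = -3
Entry delta = -3 - -1 = -2
Det delta = -2 * -3 = 6
New det = 11 + 6 = 17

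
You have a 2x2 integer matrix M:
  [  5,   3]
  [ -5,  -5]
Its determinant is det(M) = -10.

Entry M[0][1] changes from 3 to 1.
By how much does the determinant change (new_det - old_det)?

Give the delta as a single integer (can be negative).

Cofactor C_01 = 5
Entry delta = 1 - 3 = -2
Det delta = entry_delta * cofactor = -2 * 5 = -10

Answer: -10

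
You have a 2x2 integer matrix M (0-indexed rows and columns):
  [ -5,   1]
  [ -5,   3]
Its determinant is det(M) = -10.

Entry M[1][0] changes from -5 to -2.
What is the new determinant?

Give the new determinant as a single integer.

det is linear in row 1: changing M[1][0] by delta changes det by delta * cofactor(1,0).
Cofactor C_10 = (-1)^(1+0) * minor(1,0) = -1
Entry delta = -2 - -5 = 3
Det delta = 3 * -1 = -3
New det = -10 + -3 = -13

Answer: -13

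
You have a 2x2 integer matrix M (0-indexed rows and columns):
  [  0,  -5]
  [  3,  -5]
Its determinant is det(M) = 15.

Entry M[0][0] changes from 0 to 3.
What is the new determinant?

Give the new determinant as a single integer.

Answer: 0

Derivation:
det is linear in row 0: changing M[0][0] by delta changes det by delta * cofactor(0,0).
Cofactor C_00 = (-1)^(0+0) * minor(0,0) = -5
Entry delta = 3 - 0 = 3
Det delta = 3 * -5 = -15
New det = 15 + -15 = 0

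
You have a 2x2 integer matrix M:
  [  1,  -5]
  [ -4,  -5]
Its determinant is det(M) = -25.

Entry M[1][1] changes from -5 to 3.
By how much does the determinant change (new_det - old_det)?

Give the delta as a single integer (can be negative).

Answer: 8

Derivation:
Cofactor C_11 = 1
Entry delta = 3 - -5 = 8
Det delta = entry_delta * cofactor = 8 * 1 = 8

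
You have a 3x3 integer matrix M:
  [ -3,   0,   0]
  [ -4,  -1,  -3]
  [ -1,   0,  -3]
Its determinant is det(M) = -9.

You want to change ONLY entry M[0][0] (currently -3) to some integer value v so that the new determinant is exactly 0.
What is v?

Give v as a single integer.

det is linear in entry M[0][0]: det = old_det + (v - -3) * C_00
Cofactor C_00 = 3
Want det = 0: -9 + (v - -3) * 3 = 0
  (v - -3) = 9 / 3 = 3
  v = -3 + (3) = 0

Answer: 0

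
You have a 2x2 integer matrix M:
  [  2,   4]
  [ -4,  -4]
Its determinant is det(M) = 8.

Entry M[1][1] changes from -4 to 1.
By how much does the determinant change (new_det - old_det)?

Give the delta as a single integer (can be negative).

Answer: 10

Derivation:
Cofactor C_11 = 2
Entry delta = 1 - -4 = 5
Det delta = entry_delta * cofactor = 5 * 2 = 10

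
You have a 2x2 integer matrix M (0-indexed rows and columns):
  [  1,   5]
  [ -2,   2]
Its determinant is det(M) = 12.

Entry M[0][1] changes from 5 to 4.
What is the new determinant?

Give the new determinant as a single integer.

Answer: 10

Derivation:
det is linear in row 0: changing M[0][1] by delta changes det by delta * cofactor(0,1).
Cofactor C_01 = (-1)^(0+1) * minor(0,1) = 2
Entry delta = 4 - 5 = -1
Det delta = -1 * 2 = -2
New det = 12 + -2 = 10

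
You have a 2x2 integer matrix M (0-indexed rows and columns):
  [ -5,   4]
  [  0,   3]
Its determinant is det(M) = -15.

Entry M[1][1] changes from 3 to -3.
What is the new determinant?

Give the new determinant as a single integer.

Answer: 15

Derivation:
det is linear in row 1: changing M[1][1] by delta changes det by delta * cofactor(1,1).
Cofactor C_11 = (-1)^(1+1) * minor(1,1) = -5
Entry delta = -3 - 3 = -6
Det delta = -6 * -5 = 30
New det = -15 + 30 = 15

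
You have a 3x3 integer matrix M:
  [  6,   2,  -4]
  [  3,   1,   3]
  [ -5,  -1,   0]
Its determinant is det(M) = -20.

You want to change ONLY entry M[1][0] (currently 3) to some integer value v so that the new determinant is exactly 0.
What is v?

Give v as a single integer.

det is linear in entry M[1][0]: det = old_det + (v - 3) * C_10
Cofactor C_10 = 4
Want det = 0: -20 + (v - 3) * 4 = 0
  (v - 3) = 20 / 4 = 5
  v = 3 + (5) = 8

Answer: 8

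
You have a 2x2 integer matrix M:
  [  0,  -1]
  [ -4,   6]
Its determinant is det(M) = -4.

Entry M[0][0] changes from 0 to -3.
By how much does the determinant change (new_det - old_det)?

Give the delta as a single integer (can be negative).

Answer: -18

Derivation:
Cofactor C_00 = 6
Entry delta = -3 - 0 = -3
Det delta = entry_delta * cofactor = -3 * 6 = -18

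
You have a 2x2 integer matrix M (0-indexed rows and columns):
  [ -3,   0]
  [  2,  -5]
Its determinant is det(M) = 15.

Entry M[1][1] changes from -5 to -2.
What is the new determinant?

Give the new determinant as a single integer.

det is linear in row 1: changing M[1][1] by delta changes det by delta * cofactor(1,1).
Cofactor C_11 = (-1)^(1+1) * minor(1,1) = -3
Entry delta = -2 - -5 = 3
Det delta = 3 * -3 = -9
New det = 15 + -9 = 6

Answer: 6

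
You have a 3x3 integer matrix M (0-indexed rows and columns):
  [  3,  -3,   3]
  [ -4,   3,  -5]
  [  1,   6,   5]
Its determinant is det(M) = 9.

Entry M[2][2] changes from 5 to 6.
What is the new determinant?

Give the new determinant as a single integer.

Answer: 6

Derivation:
det is linear in row 2: changing M[2][2] by delta changes det by delta * cofactor(2,2).
Cofactor C_22 = (-1)^(2+2) * minor(2,2) = -3
Entry delta = 6 - 5 = 1
Det delta = 1 * -3 = -3
New det = 9 + -3 = 6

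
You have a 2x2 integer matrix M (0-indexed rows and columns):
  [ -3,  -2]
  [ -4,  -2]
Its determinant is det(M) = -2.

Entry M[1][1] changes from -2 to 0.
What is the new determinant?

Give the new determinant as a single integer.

Answer: -8

Derivation:
det is linear in row 1: changing M[1][1] by delta changes det by delta * cofactor(1,1).
Cofactor C_11 = (-1)^(1+1) * minor(1,1) = -3
Entry delta = 0 - -2 = 2
Det delta = 2 * -3 = -6
New det = -2 + -6 = -8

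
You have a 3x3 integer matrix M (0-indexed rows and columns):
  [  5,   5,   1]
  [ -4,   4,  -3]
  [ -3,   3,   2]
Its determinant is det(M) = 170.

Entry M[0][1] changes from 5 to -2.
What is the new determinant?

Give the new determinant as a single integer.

det is linear in row 0: changing M[0][1] by delta changes det by delta * cofactor(0,1).
Cofactor C_01 = (-1)^(0+1) * minor(0,1) = 17
Entry delta = -2 - 5 = -7
Det delta = -7 * 17 = -119
New det = 170 + -119 = 51

Answer: 51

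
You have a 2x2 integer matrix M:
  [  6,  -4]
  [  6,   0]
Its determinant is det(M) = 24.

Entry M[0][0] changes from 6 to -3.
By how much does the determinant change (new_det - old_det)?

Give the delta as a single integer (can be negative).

Answer: 0

Derivation:
Cofactor C_00 = 0
Entry delta = -3 - 6 = -9
Det delta = entry_delta * cofactor = -9 * 0 = 0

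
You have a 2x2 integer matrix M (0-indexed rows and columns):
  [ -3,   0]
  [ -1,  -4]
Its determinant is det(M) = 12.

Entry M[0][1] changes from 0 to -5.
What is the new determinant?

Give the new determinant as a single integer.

det is linear in row 0: changing M[0][1] by delta changes det by delta * cofactor(0,1).
Cofactor C_01 = (-1)^(0+1) * minor(0,1) = 1
Entry delta = -5 - 0 = -5
Det delta = -5 * 1 = -5
New det = 12 + -5 = 7

Answer: 7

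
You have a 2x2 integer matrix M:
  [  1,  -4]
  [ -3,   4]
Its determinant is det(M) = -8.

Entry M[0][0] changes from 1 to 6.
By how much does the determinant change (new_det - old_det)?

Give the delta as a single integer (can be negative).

Answer: 20

Derivation:
Cofactor C_00 = 4
Entry delta = 6 - 1 = 5
Det delta = entry_delta * cofactor = 5 * 4 = 20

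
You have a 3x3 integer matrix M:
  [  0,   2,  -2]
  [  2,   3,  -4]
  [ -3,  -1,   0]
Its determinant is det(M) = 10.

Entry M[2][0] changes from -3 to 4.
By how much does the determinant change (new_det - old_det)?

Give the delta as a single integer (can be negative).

Answer: -14

Derivation:
Cofactor C_20 = -2
Entry delta = 4 - -3 = 7
Det delta = entry_delta * cofactor = 7 * -2 = -14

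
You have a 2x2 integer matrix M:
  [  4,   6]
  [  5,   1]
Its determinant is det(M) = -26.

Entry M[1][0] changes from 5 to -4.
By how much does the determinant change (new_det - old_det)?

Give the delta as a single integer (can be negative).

Answer: 54

Derivation:
Cofactor C_10 = -6
Entry delta = -4 - 5 = -9
Det delta = entry_delta * cofactor = -9 * -6 = 54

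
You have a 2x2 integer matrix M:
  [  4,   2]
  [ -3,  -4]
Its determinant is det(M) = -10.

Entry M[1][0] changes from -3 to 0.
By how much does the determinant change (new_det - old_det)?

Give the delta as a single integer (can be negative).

Cofactor C_10 = -2
Entry delta = 0 - -3 = 3
Det delta = entry_delta * cofactor = 3 * -2 = -6

Answer: -6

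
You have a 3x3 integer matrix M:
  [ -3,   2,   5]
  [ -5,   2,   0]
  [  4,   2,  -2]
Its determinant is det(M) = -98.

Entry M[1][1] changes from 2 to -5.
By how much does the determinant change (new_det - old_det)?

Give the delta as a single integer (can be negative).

Cofactor C_11 = -14
Entry delta = -5 - 2 = -7
Det delta = entry_delta * cofactor = -7 * -14 = 98

Answer: 98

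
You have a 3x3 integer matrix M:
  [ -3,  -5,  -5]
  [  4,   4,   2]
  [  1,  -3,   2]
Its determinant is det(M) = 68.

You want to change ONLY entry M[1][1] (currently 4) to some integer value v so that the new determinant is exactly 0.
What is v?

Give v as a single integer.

det is linear in entry M[1][1]: det = old_det + (v - 4) * C_11
Cofactor C_11 = -1
Want det = 0: 68 + (v - 4) * -1 = 0
  (v - 4) = -68 / -1 = 68
  v = 4 + (68) = 72

Answer: 72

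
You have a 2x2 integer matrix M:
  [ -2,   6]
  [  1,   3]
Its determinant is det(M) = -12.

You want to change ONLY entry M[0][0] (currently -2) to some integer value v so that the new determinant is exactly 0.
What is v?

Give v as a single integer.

det is linear in entry M[0][0]: det = old_det + (v - -2) * C_00
Cofactor C_00 = 3
Want det = 0: -12 + (v - -2) * 3 = 0
  (v - -2) = 12 / 3 = 4
  v = -2 + (4) = 2

Answer: 2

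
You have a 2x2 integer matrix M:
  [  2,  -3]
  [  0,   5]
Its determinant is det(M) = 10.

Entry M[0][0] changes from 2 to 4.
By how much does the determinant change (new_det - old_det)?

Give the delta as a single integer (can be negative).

Cofactor C_00 = 5
Entry delta = 4 - 2 = 2
Det delta = entry_delta * cofactor = 2 * 5 = 10

Answer: 10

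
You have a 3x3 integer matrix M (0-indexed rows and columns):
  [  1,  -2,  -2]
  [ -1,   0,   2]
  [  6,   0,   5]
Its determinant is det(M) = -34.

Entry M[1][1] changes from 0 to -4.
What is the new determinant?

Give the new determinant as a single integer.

Answer: -102

Derivation:
det is linear in row 1: changing M[1][1] by delta changes det by delta * cofactor(1,1).
Cofactor C_11 = (-1)^(1+1) * minor(1,1) = 17
Entry delta = -4 - 0 = -4
Det delta = -4 * 17 = -68
New det = -34 + -68 = -102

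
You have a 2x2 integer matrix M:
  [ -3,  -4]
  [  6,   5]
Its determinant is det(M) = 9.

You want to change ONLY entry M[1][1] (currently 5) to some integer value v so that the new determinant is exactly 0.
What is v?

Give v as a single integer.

det is linear in entry M[1][1]: det = old_det + (v - 5) * C_11
Cofactor C_11 = -3
Want det = 0: 9 + (v - 5) * -3 = 0
  (v - 5) = -9 / -3 = 3
  v = 5 + (3) = 8

Answer: 8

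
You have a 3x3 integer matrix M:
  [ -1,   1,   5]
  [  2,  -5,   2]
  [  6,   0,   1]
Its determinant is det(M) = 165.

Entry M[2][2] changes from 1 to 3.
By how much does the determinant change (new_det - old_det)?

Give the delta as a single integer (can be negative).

Answer: 6

Derivation:
Cofactor C_22 = 3
Entry delta = 3 - 1 = 2
Det delta = entry_delta * cofactor = 2 * 3 = 6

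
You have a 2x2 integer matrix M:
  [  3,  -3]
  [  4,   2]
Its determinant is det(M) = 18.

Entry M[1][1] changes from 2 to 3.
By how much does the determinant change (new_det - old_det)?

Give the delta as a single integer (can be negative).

Answer: 3

Derivation:
Cofactor C_11 = 3
Entry delta = 3 - 2 = 1
Det delta = entry_delta * cofactor = 1 * 3 = 3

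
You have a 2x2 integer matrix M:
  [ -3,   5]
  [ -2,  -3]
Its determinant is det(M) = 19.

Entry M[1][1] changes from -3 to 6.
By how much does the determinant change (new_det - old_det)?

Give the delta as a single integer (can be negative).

Cofactor C_11 = -3
Entry delta = 6 - -3 = 9
Det delta = entry_delta * cofactor = 9 * -3 = -27

Answer: -27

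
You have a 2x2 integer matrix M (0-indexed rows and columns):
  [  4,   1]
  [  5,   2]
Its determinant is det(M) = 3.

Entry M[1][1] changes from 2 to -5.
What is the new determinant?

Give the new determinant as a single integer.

det is linear in row 1: changing M[1][1] by delta changes det by delta * cofactor(1,1).
Cofactor C_11 = (-1)^(1+1) * minor(1,1) = 4
Entry delta = -5 - 2 = -7
Det delta = -7 * 4 = -28
New det = 3 + -28 = -25

Answer: -25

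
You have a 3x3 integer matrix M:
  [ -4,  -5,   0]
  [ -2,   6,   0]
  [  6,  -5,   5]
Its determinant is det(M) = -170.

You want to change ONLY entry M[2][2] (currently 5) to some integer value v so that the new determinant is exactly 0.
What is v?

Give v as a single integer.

Answer: 0

Derivation:
det is linear in entry M[2][2]: det = old_det + (v - 5) * C_22
Cofactor C_22 = -34
Want det = 0: -170 + (v - 5) * -34 = 0
  (v - 5) = 170 / -34 = -5
  v = 5 + (-5) = 0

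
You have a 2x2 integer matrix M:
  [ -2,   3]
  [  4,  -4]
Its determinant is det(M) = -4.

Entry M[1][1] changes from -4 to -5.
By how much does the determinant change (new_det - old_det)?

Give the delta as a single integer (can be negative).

Answer: 2

Derivation:
Cofactor C_11 = -2
Entry delta = -5 - -4 = -1
Det delta = entry_delta * cofactor = -1 * -2 = 2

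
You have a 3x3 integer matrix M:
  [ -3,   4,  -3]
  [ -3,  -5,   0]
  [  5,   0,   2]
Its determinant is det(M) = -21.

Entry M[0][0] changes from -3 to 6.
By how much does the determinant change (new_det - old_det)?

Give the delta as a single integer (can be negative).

Cofactor C_00 = -10
Entry delta = 6 - -3 = 9
Det delta = entry_delta * cofactor = 9 * -10 = -90

Answer: -90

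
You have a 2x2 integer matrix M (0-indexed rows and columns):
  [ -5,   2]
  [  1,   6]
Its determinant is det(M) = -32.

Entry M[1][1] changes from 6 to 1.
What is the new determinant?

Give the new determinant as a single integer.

det is linear in row 1: changing M[1][1] by delta changes det by delta * cofactor(1,1).
Cofactor C_11 = (-1)^(1+1) * minor(1,1) = -5
Entry delta = 1 - 6 = -5
Det delta = -5 * -5 = 25
New det = -32 + 25 = -7

Answer: -7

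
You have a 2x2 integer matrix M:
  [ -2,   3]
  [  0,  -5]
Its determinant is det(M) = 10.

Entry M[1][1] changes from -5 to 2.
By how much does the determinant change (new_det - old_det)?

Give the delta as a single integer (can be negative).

Cofactor C_11 = -2
Entry delta = 2 - -5 = 7
Det delta = entry_delta * cofactor = 7 * -2 = -14

Answer: -14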